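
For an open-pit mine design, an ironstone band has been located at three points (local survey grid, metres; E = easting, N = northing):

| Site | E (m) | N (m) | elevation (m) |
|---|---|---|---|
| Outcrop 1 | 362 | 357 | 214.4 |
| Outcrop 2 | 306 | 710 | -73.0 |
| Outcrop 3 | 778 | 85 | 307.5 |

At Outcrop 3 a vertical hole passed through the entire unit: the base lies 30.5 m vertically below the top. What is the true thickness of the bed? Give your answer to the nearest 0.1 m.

22.3 m

Two edge vectors: Outcrop 1→Outcrop 2 = (-56, 353, -287.4), Outcrop 1→Outcrop 3 = (416, -272, 93.1).
Normal n = (Outcrop 1→Outcrop 2) × (Outcrop 1→Outcrop 3) = (-45308.5, -114344.8, -131616).
So ∂z/∂E = −n_x/n_z = −0.34425 and ∂z/∂N = −n_y/n_z = −0.86878.
|∇z| = √(a²+b²) = 0.93449, so dip δ = arctan(0.93449) = 43.06°.
True thickness = vertical thickness × cos δ = 30.5 × cos 43.06° = 22.3 m.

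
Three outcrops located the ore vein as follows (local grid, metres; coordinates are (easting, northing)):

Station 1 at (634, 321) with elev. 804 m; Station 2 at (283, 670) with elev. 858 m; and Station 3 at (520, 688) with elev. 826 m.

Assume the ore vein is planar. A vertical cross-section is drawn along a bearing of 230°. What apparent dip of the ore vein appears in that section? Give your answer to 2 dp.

5.32°

Two edge vectors: Station 1→Station 2 = (-351, 349, 54), Station 1→Station 3 = (-114, 367, 22).
Normal n = (Station 1→Station 2) × (Station 1→Station 3) = (-12140, 1566, -89031).
So ∂z/∂E = −n_x/n_z = −0.13636 and ∂z/∂N = −n_y/n_z = 0.01759.
Unit vector along 230° is (sin 230°, cos 230°) = (-0.7660, -0.6428).
Slope in that direction = a·(-0.7660) + b·(-0.6428) = 0.09315.
Apparent dip = arctan|0.09315| = 5.32° (true dip is 7.8°, so apparent ≤ true as expected).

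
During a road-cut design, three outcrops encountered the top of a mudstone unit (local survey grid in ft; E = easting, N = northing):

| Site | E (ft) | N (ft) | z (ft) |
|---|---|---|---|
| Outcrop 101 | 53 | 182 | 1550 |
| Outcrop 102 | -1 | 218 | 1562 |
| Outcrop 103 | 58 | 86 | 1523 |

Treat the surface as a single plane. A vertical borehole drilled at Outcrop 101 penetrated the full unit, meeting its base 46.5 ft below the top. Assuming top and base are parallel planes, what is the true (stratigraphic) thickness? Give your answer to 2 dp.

44.76 ft

Let the plane be z = a·E + b·N + c.
Outcrop 102−Outcrop 101: −54a + 36b = 12;  Outcrop 103−Outcrop 101: 5a − 96b = −27.
Solving gives a = −0.03597, b = 0.27938.
|∇z| = √(a²+b²) = 0.28168, so dip δ = arctan(0.28168) = 15.73°.
True thickness = vertical thickness × cos δ = 46.5 × cos 15.73° = 44.76 ft.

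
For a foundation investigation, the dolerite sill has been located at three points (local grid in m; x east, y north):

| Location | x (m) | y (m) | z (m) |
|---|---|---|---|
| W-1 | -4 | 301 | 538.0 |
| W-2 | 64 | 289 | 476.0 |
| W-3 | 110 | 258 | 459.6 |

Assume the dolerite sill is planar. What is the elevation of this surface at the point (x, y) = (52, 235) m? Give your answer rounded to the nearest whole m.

Two edge vectors: W-1→W-2 = (68, -12, -62), W-1→W-3 = (114, -43, -78.4).
Normal n = (W-1→W-2) × (W-1→W-3) = (-1725.2, -1736.8, -1556).
So ∂z/∂x = −n_x/n_z = −1.10874 and ∂z/∂y = −n_y/n_z = −1.11620.
Intercept c from W-1: 538 − 4.43 + 335.97 = 869.54.
At (52, 235): z = −57.7 − 262.3 + 869.54 = 549.6 m.

550 m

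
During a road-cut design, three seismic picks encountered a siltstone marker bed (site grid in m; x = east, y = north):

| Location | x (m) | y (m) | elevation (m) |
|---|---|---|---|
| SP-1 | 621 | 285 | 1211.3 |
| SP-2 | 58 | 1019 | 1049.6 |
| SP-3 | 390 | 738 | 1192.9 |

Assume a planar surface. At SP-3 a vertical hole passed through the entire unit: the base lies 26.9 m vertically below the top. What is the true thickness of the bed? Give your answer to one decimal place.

Let the plane be z = a·x + b·y + c.
SP-2−SP-1: −563a + 734b = −161.7;  SP-3−SP-1: −231a + 453b = −18.4.
Solving gives a = 0.69889, b = 0.31577.
|∇z| = √(a²+b²) = 0.76691, so dip δ = arctan(0.76691) = 37.49°.
True thickness = vertical thickness × cos δ = 26.9 × cos 37.49° = 21.3 m.

21.3 m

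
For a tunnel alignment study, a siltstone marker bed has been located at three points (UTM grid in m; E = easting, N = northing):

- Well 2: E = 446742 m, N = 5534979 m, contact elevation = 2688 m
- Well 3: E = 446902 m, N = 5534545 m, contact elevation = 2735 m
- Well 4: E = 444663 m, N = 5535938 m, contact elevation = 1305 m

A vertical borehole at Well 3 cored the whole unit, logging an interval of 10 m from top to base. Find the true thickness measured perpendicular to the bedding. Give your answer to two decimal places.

7.96 m

Let the plane be z = a·E + b·N + c.
Well 3−Well 2: 160a − 434b = 47;  Well 4−Well 2: −2079a + 959b = −1383.
Solving gives a = 0.74134, b = 0.16501.
|∇z| = √(a²+b²) = 0.75948, so dip δ = arctan(0.75948) = 37.22°.
True thickness = vertical thickness × cos δ = 10 × cos 37.22° = 7.96 m.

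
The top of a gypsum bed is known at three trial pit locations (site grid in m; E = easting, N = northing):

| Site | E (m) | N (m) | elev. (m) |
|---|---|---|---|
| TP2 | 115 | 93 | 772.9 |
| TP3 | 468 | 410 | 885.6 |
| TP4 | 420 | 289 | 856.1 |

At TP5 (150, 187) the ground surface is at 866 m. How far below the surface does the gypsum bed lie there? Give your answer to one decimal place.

Two edge vectors: TP2→TP3 = (353, 317, 112.7), TP2→TP4 = (305, 196, 83.2).
Normal n = (TP2→TP3) × (TP2→TP4) = (4285.2, 5003.9, -27497).
So ∂z/∂E = −n_x/n_z = 0.15584 and ∂z/∂N = −n_y/n_z = 0.18198.
Intercept c from TP2: 772.9 − 17.92 − 16.92 = 738.05.
At (150, 187): z_contact = 23.38 + 34.03 + 738.05 = 795.46 m.
Depth below ground = 866 − 795.46 = 70.5 m.

70.5 m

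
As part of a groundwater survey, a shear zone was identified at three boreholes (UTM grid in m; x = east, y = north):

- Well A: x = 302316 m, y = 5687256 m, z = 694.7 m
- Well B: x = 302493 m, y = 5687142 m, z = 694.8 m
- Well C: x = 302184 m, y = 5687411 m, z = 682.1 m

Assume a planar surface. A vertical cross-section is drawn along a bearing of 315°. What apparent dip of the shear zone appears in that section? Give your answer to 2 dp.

Let the plane be z = a·x + b·y + c.
Well B−Well A: 177a − 114b = 0.1;  Well C−Well A: −132a + 155b = −12.6.
Solving gives a = −0.11471, b = −0.17898.
Unit vector along 315° is (sin 315°, cos 315°) = (-0.7071, 0.7071).
Slope in that direction = a·(-0.7071) + b·(0.7071) = −0.04545.
Apparent dip = arctan|0.04545| = 2.60° (true dip is 12.0°, so apparent ≤ true as expected).

2.60°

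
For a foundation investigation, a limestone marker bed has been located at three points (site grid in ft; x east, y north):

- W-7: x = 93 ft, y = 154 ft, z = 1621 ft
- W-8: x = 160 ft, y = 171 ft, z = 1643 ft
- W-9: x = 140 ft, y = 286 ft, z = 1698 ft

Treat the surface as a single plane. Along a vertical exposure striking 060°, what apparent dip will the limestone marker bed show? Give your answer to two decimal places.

Let the plane be z = a·x + b·y + c.
W-8−W-7: 67a + 17b = 22;  W-9−W-7: 47a + 132b = 77.
Solving gives a = 0.19826, b = 0.51274.
Unit vector along 060° is (sin 60°, cos 60°) = (0.8660, 0.5000).
Slope in that direction = a·(0.8660) + b·(0.5000) = 0.42807.
Apparent dip = arctan|0.42807| = 23.17° (true dip is 28.8°, so apparent ≤ true as expected).

23.17°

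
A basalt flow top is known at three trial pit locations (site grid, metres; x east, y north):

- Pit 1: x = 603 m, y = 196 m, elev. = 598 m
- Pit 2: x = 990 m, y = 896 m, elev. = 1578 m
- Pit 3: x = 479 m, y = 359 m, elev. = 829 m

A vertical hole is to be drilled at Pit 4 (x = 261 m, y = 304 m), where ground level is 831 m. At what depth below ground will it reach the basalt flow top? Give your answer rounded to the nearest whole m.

Two edge vectors: Pit 1→Pit 2 = (387, 700, 980), Pit 1→Pit 3 = (-124, 163, 231).
Normal n = (Pit 1→Pit 2) × (Pit 1→Pit 3) = (1960, -210917, 149881).
So ∂z/∂x = −n_x/n_z = −0.01308 and ∂z/∂y = −n_y/n_z = 1.40723.
Intercept c from Pit 1: 598 + 7.89 − 275.82 = 330.07.
At (261, 304): z_contact = −3.4 + 427.8 + 330.07 = 754.5 m.
Depth below ground = 831 − 754.5 = 77 m.

77 m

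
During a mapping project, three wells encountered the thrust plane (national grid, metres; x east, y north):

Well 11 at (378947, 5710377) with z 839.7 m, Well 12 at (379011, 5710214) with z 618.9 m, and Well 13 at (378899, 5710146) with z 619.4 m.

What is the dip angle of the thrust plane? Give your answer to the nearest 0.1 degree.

52.0°

Two edge vectors: Well 11→Well 12 = (64, -163, -220.8), Well 11→Well 13 = (-48, -231, -220.3).
Normal n = (Well 11→Well 12) × (Well 11→Well 13) = (-15095.9, 24697.6, -22608).
So ∂z/∂x = −n_x/n_z = −0.66772 and ∂z/∂y = −n_y/n_z = 1.09243.
Gradient magnitude |∇z| = √(a² + b²) = √(0.44586 + 1.19340) = 1.28033.
True dip = arctan(1.28033) = 52.0°, dipping toward SSE (azimuth ≈ 149°).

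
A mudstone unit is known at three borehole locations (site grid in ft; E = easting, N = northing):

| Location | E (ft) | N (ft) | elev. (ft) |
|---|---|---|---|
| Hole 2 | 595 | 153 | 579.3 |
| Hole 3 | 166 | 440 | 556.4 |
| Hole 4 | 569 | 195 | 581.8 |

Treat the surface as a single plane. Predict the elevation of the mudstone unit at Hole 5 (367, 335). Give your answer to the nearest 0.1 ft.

Two edge vectors: Hole 2→Hole 3 = (-429, 287, -22.9), Hole 2→Hole 4 = (-26, 42, 2.5).
Normal n = (Hole 2→Hole 3) × (Hole 2→Hole 4) = (1679.3, 1667.9, -10556).
So ∂z/∂E = −n_x/n_z = 0.15908 and ∂z/∂N = −n_y/n_z = 0.15800.
Intercept c from Hole 2: 579.3 − 94.66 − 24.17 = 460.47.
At (367, 335): z = 58.4 + 52.9 + 460.47 = 571.8 ft.

571.8 ft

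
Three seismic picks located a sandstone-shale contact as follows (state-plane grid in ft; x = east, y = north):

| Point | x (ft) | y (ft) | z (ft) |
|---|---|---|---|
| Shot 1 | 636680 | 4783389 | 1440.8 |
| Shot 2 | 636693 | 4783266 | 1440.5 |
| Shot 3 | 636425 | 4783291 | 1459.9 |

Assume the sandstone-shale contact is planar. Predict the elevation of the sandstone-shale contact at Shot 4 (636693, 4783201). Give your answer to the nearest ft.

1441 ft

Two edge vectors: Shot 1→Shot 2 = (13, -123, -0.3), Shot 1→Shot 3 = (-255, -98, 19.1).
Normal n = (Shot 1→Shot 2) × (Shot 1→Shot 3) = (-2378.7, -171.8, -32639).
So ∂z/∂x = −n_x/n_z = −0.07287907 and ∂z/∂y = −n_y/n_z = −0.00526364.
Intercept c from Shot 1: 1440.8 + 46400.65 + 25178.05 = 73019.49.
At (636693, 4783201): z = −46401.6 − 25177.1 + 73019.49 = 1440.8 ft.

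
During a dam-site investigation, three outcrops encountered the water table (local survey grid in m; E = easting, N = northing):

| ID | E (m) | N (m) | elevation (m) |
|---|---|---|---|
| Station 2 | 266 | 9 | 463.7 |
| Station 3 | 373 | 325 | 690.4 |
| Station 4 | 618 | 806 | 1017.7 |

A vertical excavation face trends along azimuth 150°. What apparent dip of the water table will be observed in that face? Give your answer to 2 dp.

38.41°

Let the plane be z = a·E + b·N + c.
Station 3−Station 2: 107a + 316b = 226.7;  Station 4−Station 2: 352a + 797b = 554.
Solving gives a = −0.21639, b = 0.79068.
Unit vector along 150° is (sin 150°, cos 150°) = (0.5000, -0.8660).
Slope in that direction = a·(0.5000) + b·(-0.8660) = −0.79294.
Apparent dip = arctan|0.79294| = 38.41° (true dip is 39.3°, so apparent ≤ true as expected).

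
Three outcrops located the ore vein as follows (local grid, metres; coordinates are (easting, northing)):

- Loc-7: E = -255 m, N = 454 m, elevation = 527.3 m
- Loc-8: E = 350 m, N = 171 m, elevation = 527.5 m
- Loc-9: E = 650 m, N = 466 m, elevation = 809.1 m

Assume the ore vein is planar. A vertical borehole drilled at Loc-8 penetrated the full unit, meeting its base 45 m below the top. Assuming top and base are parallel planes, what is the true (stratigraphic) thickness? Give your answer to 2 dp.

Two edge vectors: Loc-7→Loc-8 = (605, -283, 0.2), Loc-7→Loc-9 = (905, 12, 281.8).
Normal n = (Loc-7→Loc-8) × (Loc-7→Loc-9) = (-79751.8, -170308, 263375).
So ∂z/∂E = −n_x/n_z = 0.30281 and ∂z/∂N = −n_y/n_z = 0.64664.
|∇z| = √(a²+b²) = 0.71402, so dip δ = arctan(0.71402) = 35.53°.
True thickness = vertical thickness × cos δ = 45 × cos 35.53° = 36.62 m.

36.62 m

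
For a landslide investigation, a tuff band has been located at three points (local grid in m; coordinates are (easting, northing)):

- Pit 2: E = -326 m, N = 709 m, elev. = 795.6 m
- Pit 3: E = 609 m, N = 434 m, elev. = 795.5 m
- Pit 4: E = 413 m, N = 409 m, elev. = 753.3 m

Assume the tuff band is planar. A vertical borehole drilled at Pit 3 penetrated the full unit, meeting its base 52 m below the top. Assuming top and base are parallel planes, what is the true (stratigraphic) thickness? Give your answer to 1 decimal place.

45.9 m

Let the plane be z = a·E + b·N + c.
Pit 3−Pit 2: 935a − 275b = −0.1;  Pit 4−Pit 2: 739a − 300b = −42.3.
Solving gives a = 0.15015, b = 0.51086.
|∇z| = √(a²+b²) = 0.53247, so dip δ = arctan(0.53247) = 28.03°.
True thickness = vertical thickness × cos δ = 52 × cos 28.03° = 45.9 m.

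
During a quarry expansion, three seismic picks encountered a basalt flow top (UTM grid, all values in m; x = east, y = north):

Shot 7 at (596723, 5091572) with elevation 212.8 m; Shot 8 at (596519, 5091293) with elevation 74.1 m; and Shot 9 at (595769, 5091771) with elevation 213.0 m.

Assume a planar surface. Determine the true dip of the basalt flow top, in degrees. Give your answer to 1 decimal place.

Two edge vectors: Shot 7→Shot 8 = (-204, -279, -138.7), Shot 7→Shot 9 = (-954, 199, 0.2).
Normal n = (Shot 7→Shot 8) × (Shot 7→Shot 9) = (27545.5, 132360.6, -306762).
So ∂z/∂x = −n_x/n_z = 0.08979 and ∂z/∂y = −n_y/n_z = 0.43148.
Gradient magnitude |∇z| = √(a² + b²) = √(0.00806 + 0.18617) = 0.44072.
True dip = arctan(0.44072) = 23.8°, dipping toward SSW (azimuth ≈ 192°).

23.8°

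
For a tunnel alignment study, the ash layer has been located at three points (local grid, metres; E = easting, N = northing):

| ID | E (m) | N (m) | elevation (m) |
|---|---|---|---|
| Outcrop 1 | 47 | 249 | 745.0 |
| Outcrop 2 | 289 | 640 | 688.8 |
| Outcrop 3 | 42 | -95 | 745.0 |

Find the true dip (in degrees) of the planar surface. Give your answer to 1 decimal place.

13.4°

Two edge vectors: Outcrop 1→Outcrop 2 = (242, 391, -56.2), Outcrop 1→Outcrop 3 = (-5, -344, 0).
Normal n = (Outcrop 1→Outcrop 2) × (Outcrop 1→Outcrop 3) = (-19332.8, 281, -81293).
So ∂z/∂E = −n_x/n_z = −0.23782 and ∂z/∂N = −n_y/n_z = 0.00346.
Gradient magnitude |∇z| = √(a² + b²) = √(0.05656 + 0.00001) = 0.23784.
True dip = arctan(0.23784) = 13.4°, dipping toward E (azimuth ≈ 091°).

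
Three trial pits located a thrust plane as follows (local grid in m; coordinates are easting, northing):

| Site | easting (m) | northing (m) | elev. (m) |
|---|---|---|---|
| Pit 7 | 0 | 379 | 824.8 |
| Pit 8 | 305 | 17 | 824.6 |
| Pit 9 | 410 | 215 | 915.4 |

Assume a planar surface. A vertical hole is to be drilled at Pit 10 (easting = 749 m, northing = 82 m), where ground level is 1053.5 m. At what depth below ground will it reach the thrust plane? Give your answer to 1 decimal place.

Let the plane be z = a·easting + b·northing + c.
Pit 8−Pit 7: 305a − 362b = −0.2;  Pit 9−Pit 7: 410a − 164b = 90.6.
Solving gives a = 0.33364, b = 0.28166.
Then c = 824.8 − a·0 − b·379 = 718.05.
At (749, 82): z_contact = 249.90 + 23.10 + 718.05 = 991.04 m.
Depth below ground = 1053.5 − 991.04 = 62.5 m.

62.5 m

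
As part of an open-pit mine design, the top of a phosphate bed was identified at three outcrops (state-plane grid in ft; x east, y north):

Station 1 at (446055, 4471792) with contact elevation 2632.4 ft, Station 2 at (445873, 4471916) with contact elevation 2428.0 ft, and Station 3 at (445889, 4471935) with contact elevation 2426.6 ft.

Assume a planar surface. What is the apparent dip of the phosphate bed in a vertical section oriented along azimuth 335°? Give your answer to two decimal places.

41.19°

Let the plane be z = a·x + b·y + c.
Station 2−Station 1: −182a + 124b = −204.4;  Station 3−Station 1: −166a + 143b = −205.8.
Solving gives a = 0.68173, b = −0.64778.
Unit vector along 335° is (sin 335°, cos 335°) = (-0.4226, 0.9063).
Slope in that direction = a·(-0.4226) + b·(0.9063) = −0.87520.
Apparent dip = arctan|0.87520| = 41.19° (true dip is 43.2°, so apparent ≤ true as expected).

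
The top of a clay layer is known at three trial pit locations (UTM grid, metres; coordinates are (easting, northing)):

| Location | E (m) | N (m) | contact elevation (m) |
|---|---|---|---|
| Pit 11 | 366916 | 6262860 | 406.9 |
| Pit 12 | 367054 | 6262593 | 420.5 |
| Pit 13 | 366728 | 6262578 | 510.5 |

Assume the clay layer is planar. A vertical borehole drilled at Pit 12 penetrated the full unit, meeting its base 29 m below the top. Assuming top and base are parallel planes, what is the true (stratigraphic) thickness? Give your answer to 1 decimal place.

Let the plane be z = a·E + b·N + c.
Pit 12−Pit 11: 138a − 267b = 13.6;  Pit 13−Pit 11: −188a − 282b = 103.6.
Solving gives a = −0.26737, b = −0.18913.
|∇z| = √(a²+b²) = 0.32750, so dip δ = arctan(0.32750) = 18.13°.
True thickness = vertical thickness × cos δ = 29 × cos 18.13° = 27.6 m.

27.6 m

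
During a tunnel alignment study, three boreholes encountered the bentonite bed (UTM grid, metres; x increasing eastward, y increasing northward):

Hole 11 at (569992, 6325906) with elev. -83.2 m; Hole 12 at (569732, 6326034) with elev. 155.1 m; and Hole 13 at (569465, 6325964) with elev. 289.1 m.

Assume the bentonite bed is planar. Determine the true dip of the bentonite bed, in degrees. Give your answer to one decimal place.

Let the plane be z = a·x + b·y + c.
Hole 12−Hole 11: −260a + 128b = 238.3;  Hole 13−Hole 11: −527a + 58b = 372.3.
Solving gives a = −0.64596, b = 0.54960.
Gradient magnitude |∇z| = √(a² + b²) = √(0.41727 + 0.30207) = 0.84814.
True dip = arctan(0.84814) = 40.3°, dipping toward SE (azimuth ≈ 130°).

40.3°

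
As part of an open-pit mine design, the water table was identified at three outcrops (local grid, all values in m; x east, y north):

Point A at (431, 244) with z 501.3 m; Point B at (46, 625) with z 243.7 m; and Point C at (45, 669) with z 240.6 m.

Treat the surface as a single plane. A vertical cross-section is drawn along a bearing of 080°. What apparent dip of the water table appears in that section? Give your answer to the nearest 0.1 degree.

30.7°

Let the plane be z = a·x + b·y + c.
Point B−Point A: −385a + 381b = −257.6;  Point C−Point A: −386a + 425b = −260.7.
Solving gives a = 0.61316, b = −0.05652.
Unit vector along 080° is (sin 80°, cos 80°) = (0.9848, 0.1736).
Slope in that direction = a·(0.9848) + b·(0.1736) = 0.59403.
Apparent dip = arctan|0.59403| = 30.7° (true dip is 31.6°, so apparent ≤ true as expected).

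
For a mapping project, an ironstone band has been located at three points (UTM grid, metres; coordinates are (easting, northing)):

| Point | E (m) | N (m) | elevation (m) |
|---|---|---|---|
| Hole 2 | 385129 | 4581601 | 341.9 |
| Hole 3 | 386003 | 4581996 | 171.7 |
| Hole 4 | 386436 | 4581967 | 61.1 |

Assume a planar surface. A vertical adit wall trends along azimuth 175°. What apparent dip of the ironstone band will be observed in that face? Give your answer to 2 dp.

7.86°

Two edge vectors: Hole 2→Hole 3 = (874, 395, -170.2), Hole 2→Hole 4 = (1307, 366, -280.8).
Normal n = (Hole 2→Hole 3) × (Hole 2→Hole 4) = (-48622.8, 22967.8, -196381).
So ∂z/∂E = −n_x/n_z = −0.24759 and ∂z/∂N = −n_y/n_z = 0.11696.
Unit vector along 175° is (sin 175°, cos 175°) = (0.0872, -0.9962).
Slope in that direction = a·(0.0872) + b·(-0.9962) = −0.13809.
Apparent dip = arctan|0.13809| = 7.86° (true dip is 15.3°, so apparent ≤ true as expected).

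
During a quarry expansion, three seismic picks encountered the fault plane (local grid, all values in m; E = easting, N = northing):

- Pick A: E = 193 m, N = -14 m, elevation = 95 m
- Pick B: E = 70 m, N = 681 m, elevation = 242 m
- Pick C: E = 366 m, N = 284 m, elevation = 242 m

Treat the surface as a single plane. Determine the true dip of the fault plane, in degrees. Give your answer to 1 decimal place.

24.9°

Let the plane be z = a·E + b·N + c.
Pick B−Pick A: −123a + 695b = 147;  Pick C−Pick A: 173a + 298b = 147.
Solving gives a = 0.37198, b = 0.27734.
Gradient magnitude |∇z| = √(a² + b²) = √(0.13837 + 0.07692) = 0.46399.
True dip = arctan(0.46399) = 24.9°, dipping toward SW (azimuth ≈ 233°).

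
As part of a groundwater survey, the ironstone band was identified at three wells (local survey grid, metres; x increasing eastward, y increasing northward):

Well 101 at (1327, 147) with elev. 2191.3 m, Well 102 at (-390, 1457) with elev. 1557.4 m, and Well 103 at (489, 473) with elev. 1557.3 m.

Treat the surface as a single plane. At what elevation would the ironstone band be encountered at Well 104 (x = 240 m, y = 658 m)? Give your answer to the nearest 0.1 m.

1460.2 m

Two edge vectors: Well 101→Well 102 = (-1717, 1310, -633.9), Well 101→Well 103 = (-838, 326, -634).
Normal n = (Well 101→Well 102) × (Well 101→Well 103) = (-623888.6, -557369.8, 538038).
So ∂z/∂x = −n_x/n_z = 1.159562 and ∂z/∂y = −n_y/n_z = 1.035930.
Intercept c from Well 101: 2191.3 − 1538.74 − 152.28 = 500.28.
At (240, 658): z = 278.3 + 681.6 + 500.28 = 1460.2 m.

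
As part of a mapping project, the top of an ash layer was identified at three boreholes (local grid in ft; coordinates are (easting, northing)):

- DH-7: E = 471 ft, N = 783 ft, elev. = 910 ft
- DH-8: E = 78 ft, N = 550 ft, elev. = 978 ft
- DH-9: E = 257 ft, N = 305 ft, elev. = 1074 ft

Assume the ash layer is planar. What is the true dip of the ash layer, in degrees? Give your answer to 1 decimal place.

20.0°

Let the plane be z = a·E + b·N + c.
DH-8−DH-7: −393a − 233b = 68;  DH-9−DH-7: −214a − 478b = 164.
Solving gives a = 0.04136, b = −0.36162.
Gradient magnitude |∇z| = √(a² + b²) = √(0.00171 + 0.13077) = 0.36397.
True dip = arctan(0.36397) = 20.0°, dipping toward N (azimuth ≈ 353°).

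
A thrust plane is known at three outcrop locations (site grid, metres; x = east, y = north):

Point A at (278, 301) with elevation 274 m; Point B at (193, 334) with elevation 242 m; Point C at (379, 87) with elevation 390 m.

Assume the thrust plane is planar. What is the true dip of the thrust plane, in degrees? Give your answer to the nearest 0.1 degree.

Let the plane be z = a·x + b·y + c.
Point B−Point A: −85a + 33b = −32;  Point C−Point A: 101a − 214b = 116.
Solving gives a = 0.20327, b = −0.44612.
Gradient magnitude |∇z| = √(a² + b²) = √(0.04132 + 0.19902) = 0.49025.
True dip = arctan(0.49025) = 26.1°, dipping toward NNW (azimuth ≈ 336°).

26.1°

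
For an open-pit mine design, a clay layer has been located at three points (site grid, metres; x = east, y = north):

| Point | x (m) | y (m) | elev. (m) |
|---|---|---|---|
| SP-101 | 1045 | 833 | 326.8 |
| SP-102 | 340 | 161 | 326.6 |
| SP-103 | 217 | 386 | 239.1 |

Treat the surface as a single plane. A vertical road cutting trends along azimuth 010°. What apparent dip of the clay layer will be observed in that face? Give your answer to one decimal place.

11.8°

Two edge vectors: SP-101→SP-102 = (-705, -672, -0.2), SP-101→SP-103 = (-828, -447, -87.7).
Normal n = (SP-101→SP-102) × (SP-101→SP-103) = (58845, -61662.9, -241281).
So ∂z/∂x = −n_x/n_z = 0.24389 and ∂z/∂y = −n_y/n_z = −0.25556.
Unit vector along 010° is (sin 10°, cos 10°) = (0.1736, 0.9848).
Slope in that direction = a·(0.1736) + b·(0.9848) = −0.20933.
Apparent dip = arctan|0.20933| = 11.8° (true dip is 19.5°, so apparent ≤ true as expected).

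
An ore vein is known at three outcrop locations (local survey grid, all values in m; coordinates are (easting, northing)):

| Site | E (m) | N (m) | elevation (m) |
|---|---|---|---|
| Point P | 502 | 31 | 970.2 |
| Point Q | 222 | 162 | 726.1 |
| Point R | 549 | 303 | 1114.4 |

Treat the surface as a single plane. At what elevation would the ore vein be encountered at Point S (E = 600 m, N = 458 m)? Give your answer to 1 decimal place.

1221.7 m

Two edge vectors: Point P→Point Q = (-280, 131, -244.1), Point P→Point R = (47, 272, 144.2).
Normal n = (Point P→Point Q) × (Point P→Point R) = (85285.4, 28903.3, -82317).
So ∂z/∂E = −n_x/n_z = 1.03606 and ∂z/∂N = −n_y/n_z = 0.35112.
Intercept c from Point P: 970.2 − 520.10 − 10.88 = 439.21.
At (600, 458): z = 621.6 + 160.8 + 439.21 = 1221.7 m.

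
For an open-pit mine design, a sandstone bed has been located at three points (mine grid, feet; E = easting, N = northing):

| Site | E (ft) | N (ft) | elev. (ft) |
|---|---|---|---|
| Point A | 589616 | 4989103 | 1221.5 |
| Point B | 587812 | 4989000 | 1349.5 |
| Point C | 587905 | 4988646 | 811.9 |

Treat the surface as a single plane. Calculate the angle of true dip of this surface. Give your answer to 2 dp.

Two edge vectors: Point A→Point B = (-1804, -103, 128), Point A→Point C = (-1711, -457, -409.6).
Normal n = (Point A→Point B) × (Point A→Point C) = (100684.8, -957926.4, 648195).
So ∂z/∂E = −n_x/n_z = −0.15533 and ∂z/∂N = −n_y/n_z = 1.47784.
Gradient magnitude |∇z| = √(a² + b²) = √(0.02413 + 2.18400) = 1.48598.
True dip = arctan(1.48598) = 56.06°, dipping toward S (azimuth ≈ 174°).

56.06°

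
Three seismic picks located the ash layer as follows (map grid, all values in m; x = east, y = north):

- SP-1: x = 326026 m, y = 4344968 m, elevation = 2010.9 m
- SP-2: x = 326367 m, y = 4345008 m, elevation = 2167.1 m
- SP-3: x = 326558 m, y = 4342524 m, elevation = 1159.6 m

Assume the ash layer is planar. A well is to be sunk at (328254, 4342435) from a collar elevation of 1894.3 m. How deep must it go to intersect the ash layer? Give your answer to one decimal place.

83.6 m

Two edge vectors: SP-1→SP-2 = (341, 40, 156.2), SP-1→SP-3 = (532, -2444, -851.3).
Normal n = (SP-1→SP-2) × (SP-1→SP-3) = (347700.8, 373391.7, -854684).
So ∂z/∂x = −n_x/n_z = 0.406817958 and ∂z/∂y = −n_y/n_z = 0.436876904.
Intercept c from SP-1: 2010.9 − 132633.23 − 1898216.17 = −2028838.50.
At (328254, 4342435): z_contact = 133539.62 + 1897109.56 − 2028838.50 = 1810.68 m.
Depth below ground = 1894.3 − 1810.68 = 83.6 m.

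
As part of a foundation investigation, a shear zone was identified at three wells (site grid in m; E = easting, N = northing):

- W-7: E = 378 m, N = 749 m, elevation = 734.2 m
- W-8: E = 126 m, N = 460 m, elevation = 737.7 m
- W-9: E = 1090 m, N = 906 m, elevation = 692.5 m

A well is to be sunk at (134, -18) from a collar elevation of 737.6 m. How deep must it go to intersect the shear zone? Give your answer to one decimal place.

Let the plane be z = a·E + b·N + c.
W-8−W-7: −252a − 289b = 3.5;  W-9−W-7: 712a + 157b = −41.7.
Solving gives a = −0.069203, b = 0.048232.
Then c = 734.2 − a·378 − b·749 = 724.23.
At (134, -18): z_contact = −9.27 − 0.87 + 724.23 = 714.09 m.
Depth below ground = 737.6 − 714.09 = 23.5 m.

23.5 m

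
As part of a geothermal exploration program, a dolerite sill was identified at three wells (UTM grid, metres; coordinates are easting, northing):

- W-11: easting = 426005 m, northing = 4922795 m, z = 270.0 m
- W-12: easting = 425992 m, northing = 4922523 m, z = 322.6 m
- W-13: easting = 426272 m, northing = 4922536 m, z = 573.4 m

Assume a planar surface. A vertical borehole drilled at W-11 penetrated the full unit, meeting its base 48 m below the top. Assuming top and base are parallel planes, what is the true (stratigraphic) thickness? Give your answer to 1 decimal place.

Let the plane be z = a·easting + b·northing + c.
W-12−W-11: −13a − 272b = 52.6;  W-13−W-11: 267a − 259b = 303.4.
Solving gives a = 0.90670, b = −0.23672.
|∇z| = √(a²+b²) = 0.93710, so dip δ = arctan(0.93710) = 43.14°.
True thickness = vertical thickness × cos δ = 48 × cos 43.14° = 35.0 m.

35.0 m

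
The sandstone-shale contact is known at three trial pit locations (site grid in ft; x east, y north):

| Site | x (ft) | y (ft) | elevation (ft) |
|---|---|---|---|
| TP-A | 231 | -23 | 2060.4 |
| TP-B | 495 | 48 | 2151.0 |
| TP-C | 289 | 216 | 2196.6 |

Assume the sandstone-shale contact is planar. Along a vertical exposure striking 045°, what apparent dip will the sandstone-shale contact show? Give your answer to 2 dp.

Let the plane be z = a·x + b·y + c.
TP-B−TP-A: 264a + 71b = 90.6;  TP-C−TP-A: 58a + 239b = 136.2.
Solving gives a = 0.20318, b = 0.52057.
Unit vector along 045° is (sin 45°, cos 45°) = (0.7071, 0.7071).
Slope in that direction = a·(0.7071) + b·(0.7071) = 0.51177.
Apparent dip = arctan|0.51177| = 27.10° (true dip is 29.2°, so apparent ≤ true as expected).

27.10°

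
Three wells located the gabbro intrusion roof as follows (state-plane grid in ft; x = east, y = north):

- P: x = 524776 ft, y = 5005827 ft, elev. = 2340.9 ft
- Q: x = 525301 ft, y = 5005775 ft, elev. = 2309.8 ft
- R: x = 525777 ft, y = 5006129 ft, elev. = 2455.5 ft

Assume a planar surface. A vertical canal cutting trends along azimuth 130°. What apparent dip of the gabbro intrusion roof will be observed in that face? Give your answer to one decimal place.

Let the plane be z = a·x + b·y + c.
Q−P: 525a − 52b = −31.1;  R−P: 1001a + 302b = 114.6.
Solving gives a = −0.01630, b = 0.43350.
Unit vector along 130° is (sin 130°, cos 130°) = (0.7660, -0.6428).
Slope in that direction = a·(0.7660) + b·(-0.6428) = −0.29114.
Apparent dip = arctan|0.29114| = 16.2° (true dip is 23.5°, so apparent ≤ true as expected).

16.2°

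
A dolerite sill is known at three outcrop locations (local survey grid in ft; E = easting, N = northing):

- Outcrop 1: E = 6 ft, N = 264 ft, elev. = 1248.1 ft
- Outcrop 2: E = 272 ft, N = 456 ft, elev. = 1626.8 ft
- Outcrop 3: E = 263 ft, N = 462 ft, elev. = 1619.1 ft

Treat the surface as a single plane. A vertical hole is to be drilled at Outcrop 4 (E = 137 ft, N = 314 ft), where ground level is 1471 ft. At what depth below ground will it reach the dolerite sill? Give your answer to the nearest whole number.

Two edge vectors: Outcrop 1→Outcrop 2 = (266, 192, 378.7), Outcrop 1→Outcrop 3 = (257, 198, 371).
Normal n = (Outcrop 1→Outcrop 2) × (Outcrop 1→Outcrop 3) = (-3750.6, -1360.1, 3324).
So ∂z/∂E = −n_x/n_z = 1.12834 and ∂z/∂N = −n_y/n_z = 0.40918.
Intercept c from Outcrop 1: 1248.1 − 6.77 − 108.02 = 1133.31.
At (137, 314): z_contact = 154.6 + 128.5 + 1133.31 = 1416.4 ft.
Depth below ground = 1471 − 1416.4 = 55 ft.

55 ft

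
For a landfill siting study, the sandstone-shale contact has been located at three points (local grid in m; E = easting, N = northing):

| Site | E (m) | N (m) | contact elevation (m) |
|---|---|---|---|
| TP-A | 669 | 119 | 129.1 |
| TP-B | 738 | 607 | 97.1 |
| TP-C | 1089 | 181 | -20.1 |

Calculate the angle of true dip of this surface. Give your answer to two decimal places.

Two edge vectors: TP-A→TP-B = (69, 488, -32), TP-A→TP-C = (420, 62, -149.2).
Normal n = (TP-A→TP-B) × (TP-A→TP-C) = (-70825.6, -3145.2, -200682).
So ∂z/∂E = −n_x/n_z = −0.35292 and ∂z/∂N = −n_y/n_z = −0.01567.
Gradient magnitude |∇z| = √(a² + b²) = √(0.12456 + 0.00025) = 0.35327.
True dip = arctan(0.35327) = 19.46°, dipping toward E (azimuth ≈ 087°).

19.46°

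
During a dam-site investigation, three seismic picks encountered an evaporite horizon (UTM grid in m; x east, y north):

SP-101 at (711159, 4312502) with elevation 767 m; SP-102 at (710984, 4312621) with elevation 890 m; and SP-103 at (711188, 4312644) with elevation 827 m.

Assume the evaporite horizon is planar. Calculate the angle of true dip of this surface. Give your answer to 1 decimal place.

31.7°

Let the plane be z = a·x + b·y + c.
SP-102−SP-101: −175a + 119b = 123;  SP-103−SP-101: 29a + 142b = 60.
Solving gives a = −0.36486, b = 0.49705.
Gradient magnitude |∇z| = √(a² + b²) = √(0.13313 + 0.24706) = 0.61659.
True dip = arctan(0.61659) = 31.7°, dipping toward SE (azimuth ≈ 144°).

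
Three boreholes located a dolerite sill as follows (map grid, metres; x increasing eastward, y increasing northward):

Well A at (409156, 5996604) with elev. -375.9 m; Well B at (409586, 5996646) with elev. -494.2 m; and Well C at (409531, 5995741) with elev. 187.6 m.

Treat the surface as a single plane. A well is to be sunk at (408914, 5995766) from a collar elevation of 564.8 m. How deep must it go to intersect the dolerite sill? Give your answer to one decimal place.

270.6 m

Let the plane be z = a·x + b·y + c.
Well B−Well A: 430a + 42b = −118.3;  Well C−Well A: 375a − 863b = 563.5.
Solving gives a = −0.202734722, b = −0.741049271.
Then c = -375.9 − a·409156 − b·5996604 = 4526353.25.
At (408914, 5995766): z_contact = −82901.07 − 4443158.02 + 4526353.25 = 294.16 m.
Depth below ground = 564.8 − 294.16 = 270.6 m.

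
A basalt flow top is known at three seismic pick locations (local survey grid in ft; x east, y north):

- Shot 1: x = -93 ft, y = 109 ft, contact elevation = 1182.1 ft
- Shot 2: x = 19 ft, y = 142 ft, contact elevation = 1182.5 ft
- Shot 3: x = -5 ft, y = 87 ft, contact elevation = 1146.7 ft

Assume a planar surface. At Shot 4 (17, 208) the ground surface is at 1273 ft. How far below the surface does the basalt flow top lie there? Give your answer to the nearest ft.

41 ft

Two edge vectors: Shot 1→Shot 2 = (112, 33, 0.4), Shot 1→Shot 3 = (88, -22, -35.4).
Normal n = (Shot 1→Shot 2) × (Shot 1→Shot 3) = (-1159.4, 4000, -5368).
So ∂z/∂x = −n_x/n_z = −0.21598 and ∂z/∂y = −n_y/n_z = 0.74516.
Intercept c from Shot 1: 1182.1 − 20.09 − 81.22 = 1080.79.
At (17, 208): z_contact = −3.7 + 155.0 + 1080.79 = 1232.1 ft.
Depth below ground = 1273 − 1232.1 = 41 ft.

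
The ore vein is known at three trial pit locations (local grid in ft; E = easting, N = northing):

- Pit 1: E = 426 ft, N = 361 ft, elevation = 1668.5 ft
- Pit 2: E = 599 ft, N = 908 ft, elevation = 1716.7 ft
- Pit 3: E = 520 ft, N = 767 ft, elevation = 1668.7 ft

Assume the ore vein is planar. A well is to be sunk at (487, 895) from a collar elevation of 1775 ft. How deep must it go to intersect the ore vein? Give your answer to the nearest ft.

Let the plane be z = a·E + b·N + c.
Pit 2−Pit 1: 173a + 547b = 48.2;  Pit 3−Pit 1: 94a + 406b = 0.2.
Solving gives a = 1.03400, b = −0.23891.
Then c = 1668.5 − a·426 − b·361 = 1314.26.
At (487, 895): z_contact = 503.6 − 213.8 + 1314.26 = 1604.0 ft.
Depth below ground = 1775 − 1604.0 = 171 ft.

171 ft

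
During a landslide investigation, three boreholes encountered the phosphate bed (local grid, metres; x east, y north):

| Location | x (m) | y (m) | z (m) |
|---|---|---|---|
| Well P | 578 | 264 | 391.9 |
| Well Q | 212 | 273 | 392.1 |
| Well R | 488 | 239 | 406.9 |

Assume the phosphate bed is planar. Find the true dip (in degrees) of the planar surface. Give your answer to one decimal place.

Let the plane be z = a·x + b·y + c.
Well Q−Well P: −366a + 9b = 0.2;  Well R−Well P: −90a − 25b = 15.
Solving gives a = −0.01406, b = −0.54940.
Gradient magnitude |∇z| = √(a² + b²) = √(0.00020 + 0.30184) = 0.54958.
True dip = arctan(0.54958) = 28.8°, dipping toward N (azimuth ≈ 001°).

28.8°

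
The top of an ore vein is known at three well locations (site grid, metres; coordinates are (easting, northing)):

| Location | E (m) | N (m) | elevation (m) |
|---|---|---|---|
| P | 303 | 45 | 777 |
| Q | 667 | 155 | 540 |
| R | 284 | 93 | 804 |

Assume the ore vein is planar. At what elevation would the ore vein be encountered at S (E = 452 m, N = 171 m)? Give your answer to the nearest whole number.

Two edge vectors: P→Q = (364, 110, -237), P→R = (-19, 48, 27).
Normal n = (P→Q) × (P→R) = (14346, -5325, 19562).
So ∂z/∂E = −n_x/n_z = −0.73336 and ∂z/∂N = −n_y/n_z = 0.27221.
Intercept c from P: 777 + 222.21 − 12.25 = 986.96.
At (452, 171): z = −331.5 + 46.5 + 986.96 = 702.0 m.

702 m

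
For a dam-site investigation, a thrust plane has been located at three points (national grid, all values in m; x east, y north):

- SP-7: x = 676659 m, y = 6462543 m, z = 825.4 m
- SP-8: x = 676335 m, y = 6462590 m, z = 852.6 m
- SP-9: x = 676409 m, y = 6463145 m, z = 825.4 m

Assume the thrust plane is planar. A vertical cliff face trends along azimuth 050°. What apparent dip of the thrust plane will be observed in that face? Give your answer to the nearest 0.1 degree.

5.3°

Let the plane be z = a·x + b·y + c.
SP-8−SP-7: −324a + 47b = 27.2;  SP-9−SP-7: −250a + 602b = 0.
Solving gives a = −0.08933, b = −0.03710.
Unit vector along 050° is (sin 50°, cos 50°) = (0.7660, 0.6428).
Slope in that direction = a·(0.7660) + b·(0.6428) = −0.09228.
Apparent dip = arctan|0.09228| = 5.3° (true dip is 5.5°, so apparent ≤ true as expected).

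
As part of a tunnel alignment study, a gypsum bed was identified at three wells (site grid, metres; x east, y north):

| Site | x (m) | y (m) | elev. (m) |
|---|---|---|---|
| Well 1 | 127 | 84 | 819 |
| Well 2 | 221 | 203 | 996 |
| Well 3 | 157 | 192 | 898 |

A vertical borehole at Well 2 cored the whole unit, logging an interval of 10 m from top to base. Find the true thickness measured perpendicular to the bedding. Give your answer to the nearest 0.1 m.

5.5 m

Let the plane be z = a·x + b·y + c.
Well 2−Well 1: 94a + 119b = 177;  Well 3−Well 1: 30a + 108b = 79.
Solving gives a = 1.47600, b = 0.32148.
|∇z| = √(a²+b²) = 1.51060, so dip δ = arctan(1.51060) = 56.50°.
True thickness = vertical thickness × cos δ = 10 × cos 56.50° = 5.5 m.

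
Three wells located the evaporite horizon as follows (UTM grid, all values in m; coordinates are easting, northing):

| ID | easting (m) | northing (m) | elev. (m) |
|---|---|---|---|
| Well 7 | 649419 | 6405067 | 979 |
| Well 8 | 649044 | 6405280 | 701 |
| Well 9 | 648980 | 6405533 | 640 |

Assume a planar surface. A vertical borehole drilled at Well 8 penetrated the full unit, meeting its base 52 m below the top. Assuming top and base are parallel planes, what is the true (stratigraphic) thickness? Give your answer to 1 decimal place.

42.4 m

Two edge vectors: Well 7→Well 8 = (-375, 213, -278), Well 7→Well 9 = (-439, 466, -339).
Normal n = (Well 7→Well 8) × (Well 7→Well 9) = (57341, -5083, -81243).
So ∂z/∂easting = −n_x/n_z = 0.70580 and ∂z/∂northing = −n_y/n_z = −0.06257.
|∇z| = √(a²+b²) = 0.70856, so dip δ = arctan(0.70856) = 35.32°.
True thickness = vertical thickness × cos δ = 52 × cos 35.32° = 42.4 m.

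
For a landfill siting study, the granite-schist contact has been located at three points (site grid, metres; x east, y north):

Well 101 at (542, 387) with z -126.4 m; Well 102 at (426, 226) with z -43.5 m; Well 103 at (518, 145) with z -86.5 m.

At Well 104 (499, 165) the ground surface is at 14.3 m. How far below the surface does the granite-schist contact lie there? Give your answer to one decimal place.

92.3 m

Let the plane be z = a·x + b·y + c.
Well 102−Well 101: −116a − 161b = 82.9;  Well 103−Well 101: −24a − 242b = 39.9.
Solving gives a = −0.56336, b = −0.10901.
Then c = -126.4 − a·542 − b·387 = 221.13.
At (499, 165): z_contact = −281.12 − 17.99 + 221.13 = -77.98 m.
Depth below ground = 14.3 − (-77.98) = 92.3 m.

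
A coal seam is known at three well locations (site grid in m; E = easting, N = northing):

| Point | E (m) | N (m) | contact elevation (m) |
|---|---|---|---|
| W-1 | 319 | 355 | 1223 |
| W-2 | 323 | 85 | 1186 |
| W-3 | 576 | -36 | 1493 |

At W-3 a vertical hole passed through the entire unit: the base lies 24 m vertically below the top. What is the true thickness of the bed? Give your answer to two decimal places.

14.65 m

Let the plane be z = a·E + b·N + c.
W-2−W-1: 4a − 270b = −37;  W-3−W-1: 257a − 391b = 270.
Solving gives a = 1.28810, b = 0.15612.
|∇z| = √(a²+b²) = 1.29753, so dip δ = arctan(1.29753) = 52.38°.
True thickness = vertical thickness × cos δ = 24 × cos 52.38° = 14.65 m.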